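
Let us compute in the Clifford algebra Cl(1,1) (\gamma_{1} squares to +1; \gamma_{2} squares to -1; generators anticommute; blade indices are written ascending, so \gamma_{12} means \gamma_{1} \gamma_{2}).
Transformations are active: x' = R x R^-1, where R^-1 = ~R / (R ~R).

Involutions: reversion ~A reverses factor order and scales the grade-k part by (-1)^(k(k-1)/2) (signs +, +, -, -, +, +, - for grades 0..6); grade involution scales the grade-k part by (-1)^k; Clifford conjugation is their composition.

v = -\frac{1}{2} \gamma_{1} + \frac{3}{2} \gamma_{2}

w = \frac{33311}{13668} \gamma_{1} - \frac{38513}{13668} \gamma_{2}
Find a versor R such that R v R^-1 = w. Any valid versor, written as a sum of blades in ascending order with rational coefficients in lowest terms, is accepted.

A norm check does it: q(v) = q(w) = -2, hence R = v + w = \frac{26477}{13668} \gamma_{1} - \frac{18011}{13668} \gamma_{2} realises the map — parallel part kept, (v - w)/2 negated, v carried to w.
Answer: \frac{26477}{13668} \gamma_{1} - \frac{18011}{13668} \gamma_{2}


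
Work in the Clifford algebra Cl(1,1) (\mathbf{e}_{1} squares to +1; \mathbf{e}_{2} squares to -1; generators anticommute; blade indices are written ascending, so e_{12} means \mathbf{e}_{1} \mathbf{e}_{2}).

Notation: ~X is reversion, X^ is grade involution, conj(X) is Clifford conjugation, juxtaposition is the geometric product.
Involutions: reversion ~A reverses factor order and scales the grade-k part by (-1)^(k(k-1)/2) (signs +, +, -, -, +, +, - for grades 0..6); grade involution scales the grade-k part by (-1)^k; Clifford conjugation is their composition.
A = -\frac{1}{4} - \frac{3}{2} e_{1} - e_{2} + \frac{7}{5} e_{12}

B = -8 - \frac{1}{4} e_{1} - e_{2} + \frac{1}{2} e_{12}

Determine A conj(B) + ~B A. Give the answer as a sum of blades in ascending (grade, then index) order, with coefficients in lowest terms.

first term: \frac{77}{40} + \frac{883}{80} e_{1} + \frac{163}{20} e_{2} - \frac{493}{40} e_{12}
second term: \frac{27}{40} + \frac{813}{80} e_{1} + \frac{143}{20} e_{2} - \frac{493}{40} e_{12}
Answer: \frac{13}{5} + \frac{106}{5} e_{1} + \frac{153}{10} e_{2} - \frac{493}{20} e_{12}


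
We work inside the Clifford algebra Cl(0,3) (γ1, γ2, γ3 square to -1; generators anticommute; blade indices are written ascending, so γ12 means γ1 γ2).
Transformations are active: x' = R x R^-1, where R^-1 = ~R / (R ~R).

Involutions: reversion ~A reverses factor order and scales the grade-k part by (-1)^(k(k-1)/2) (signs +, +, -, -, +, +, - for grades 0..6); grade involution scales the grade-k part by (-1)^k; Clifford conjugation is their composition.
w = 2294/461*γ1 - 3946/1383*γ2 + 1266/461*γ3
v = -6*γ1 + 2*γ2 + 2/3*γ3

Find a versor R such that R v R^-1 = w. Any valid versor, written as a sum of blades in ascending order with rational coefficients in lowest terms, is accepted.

Equal squares first: v^2 = w^2 = -364/9. Then v + w = -472/461*γ1 - 1180/1383*γ2 + 4720/1383*γ3 is a versor taking v to w, provided it is invertible.
Answer: -472/461*γ1 - 1180/1383*γ2 + 4720/1383*γ3


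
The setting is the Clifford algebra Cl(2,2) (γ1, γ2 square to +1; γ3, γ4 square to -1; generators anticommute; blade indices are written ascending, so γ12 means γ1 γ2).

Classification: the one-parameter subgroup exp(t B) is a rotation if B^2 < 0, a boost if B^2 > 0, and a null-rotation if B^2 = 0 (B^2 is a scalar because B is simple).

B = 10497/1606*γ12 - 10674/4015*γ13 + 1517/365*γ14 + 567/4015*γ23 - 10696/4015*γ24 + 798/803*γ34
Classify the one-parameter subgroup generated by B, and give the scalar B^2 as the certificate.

B^2 term by term: the squares give (10497/1606)^2*(γ12)^2 + (-10674/4015)^2*(γ13)^2 + (1517/365)^2*(γ14)^2 + (567/4015)^2*(γ23)^2 + (-10696/4015)^2*(γ24)^2 + (798/803)^2*(γ34)^2 = 110187009/2579236*(-1) + 113934276/16120225*(+1) + 2301289/133225*(+1) + 321489/16120225*(+1) + 114404416/16120225*(+1) + 636804/644809*(-1) = -49/4 (each basis 2-blade squares to minus the product of its generators' squares); cross terms between blades sharing an index anticommute and cancel; the commuting (index-disjoint) pairs give grade-4 terms 2*c*c'*(blade product), which cancel blade by blade — γ1234: 8376606/644809 - 228338208/16120225 + 1720278/1465475 = 0 — confirming B is simple. So B^2 = -49/4.
Answer: rotation, certificate B^2 = -49/4. The class reads off the invariant scalar -49/4 directly.


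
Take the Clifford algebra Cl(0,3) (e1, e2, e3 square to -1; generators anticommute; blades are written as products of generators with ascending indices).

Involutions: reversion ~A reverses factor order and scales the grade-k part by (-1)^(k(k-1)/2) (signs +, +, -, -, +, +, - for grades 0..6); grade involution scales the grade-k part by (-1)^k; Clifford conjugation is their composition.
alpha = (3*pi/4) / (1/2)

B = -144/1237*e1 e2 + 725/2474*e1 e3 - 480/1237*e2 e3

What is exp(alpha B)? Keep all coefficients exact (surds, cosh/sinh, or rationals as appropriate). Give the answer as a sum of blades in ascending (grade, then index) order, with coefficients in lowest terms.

B^2 term by term: the squares give (-144/1237)^2*(e1 e2)^2 + (725/2474)^2*(e1 e3)^2 + (-480/1237)^2*(e2 e3)^2 = 20736/1530169*(-1) + 525625/6120676*(-1) + 230400/1530169*(-1) = -1/4 (each basis 2-blade squares to minus the product of its generators' squares); cross terms between blades sharing an index anticommute and cancel. So B^2 = -1/4.
B^2 = -1/4 — since the square is negative, the closed form is circular: l = 1/2, alpha*l = 3*pi/4, so exp(alpha B) = cos(3*pi/4) + (sin(3*pi/4)/(1/2))*B = -sqrt(2)/2 + (sqrt(2))*B.
Answer: -sqrt(2)/2 - 144*sqrt(2)/1237*e1 e2 + 725*sqrt(2)/2474*e1 e3 - 480*sqrt(2)/1237*e2 e3


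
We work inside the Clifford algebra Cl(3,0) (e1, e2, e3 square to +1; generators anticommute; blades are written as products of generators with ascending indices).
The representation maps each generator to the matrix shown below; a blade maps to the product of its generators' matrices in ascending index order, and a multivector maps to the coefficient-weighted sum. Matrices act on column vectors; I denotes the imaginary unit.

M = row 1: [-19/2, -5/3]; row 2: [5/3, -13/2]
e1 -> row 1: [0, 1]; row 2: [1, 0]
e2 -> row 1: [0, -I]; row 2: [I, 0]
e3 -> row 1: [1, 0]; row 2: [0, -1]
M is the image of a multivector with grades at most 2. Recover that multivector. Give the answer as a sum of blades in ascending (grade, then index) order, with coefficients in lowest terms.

Method: 1, rho(e1), rho(e2), rho(e3) form a trace-orthogonal basis of the 2x2 complex matrices (tr(X Y) = 2 if X = Y, else 0), so M = m0*1 + m1*rho(e1) + m2*rho(e2) + m3*rho(e3) with m0 = tr(M)/2 = -8, m1 = tr(M rho(e1))/2 = 0, m2 = tr(M rho(e2))/2 = -5*I/3, m3 = tr(M rho(e3))/2 = -3/2.
Multiplying table entries, the bivector images are rho(e1 e2) = I*rho(e3), rho(e1 e3) = -I*rho(e2), rho(e2 e3) = I*rho(e1); with real blade coefficients the real parts of m0..m3 are the coefficients of 1, e1, e2, e3 and the imaginary parts give the bivectors (e2 e3: Im m1, e1 e3: -Im m2, e1 e2: Im m3).
Answer: -8 - 3/2*e3 + 5/3*e1 e3


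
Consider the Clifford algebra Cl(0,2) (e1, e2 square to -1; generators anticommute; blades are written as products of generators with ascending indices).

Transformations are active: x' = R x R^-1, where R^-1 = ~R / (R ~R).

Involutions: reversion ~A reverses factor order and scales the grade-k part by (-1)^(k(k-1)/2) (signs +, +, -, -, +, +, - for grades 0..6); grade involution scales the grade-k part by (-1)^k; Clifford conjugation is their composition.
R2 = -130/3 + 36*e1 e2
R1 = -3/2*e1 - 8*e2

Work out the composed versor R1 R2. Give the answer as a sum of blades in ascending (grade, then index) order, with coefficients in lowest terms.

Distribute over the terms of R1 (each basis-blade product reordered to ascending indices, repeated generators contracted through their squares):
(-3/2*e1) R2 = 65*e1 + 54*e2
(-8*e2) R2 = -288*e1 + 1040/3*e2
Summing the partial products and collecting blades:
Answer: -223*e1 + 1202/3*e2


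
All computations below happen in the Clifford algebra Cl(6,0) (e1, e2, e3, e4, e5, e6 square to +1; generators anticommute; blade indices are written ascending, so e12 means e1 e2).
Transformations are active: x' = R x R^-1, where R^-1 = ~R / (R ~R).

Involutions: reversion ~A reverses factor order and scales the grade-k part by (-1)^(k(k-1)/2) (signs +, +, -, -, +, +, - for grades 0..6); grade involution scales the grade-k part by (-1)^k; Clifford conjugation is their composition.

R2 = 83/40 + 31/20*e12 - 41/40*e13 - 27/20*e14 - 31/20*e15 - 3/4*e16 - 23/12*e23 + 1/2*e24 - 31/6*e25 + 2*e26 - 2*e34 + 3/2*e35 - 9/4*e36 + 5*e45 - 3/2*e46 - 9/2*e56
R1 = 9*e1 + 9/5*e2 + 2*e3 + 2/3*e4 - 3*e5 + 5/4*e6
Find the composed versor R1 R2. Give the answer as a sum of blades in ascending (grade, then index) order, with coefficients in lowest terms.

Distribute over the terms of R1 (each basis-blade product reordered to ascending indices, repeated generators contracted through their squares):
(9*e1) R2 = 747/40*e1 + 279/20*e2 - 369/40*e3 - 243/20*e4 - 279/20*e5 - 27/4*e6 - 69/4*e123 + 9/2*e124 - 93/2*e125 + 18*e126 - 18*e134 + 27/2*e135 - 81/4*e136 + 45*e145 - 27/2*e146 - 81/2*e156
(9/5*e2) R2 = -279/100*e1 + 747/200*e2 - 69/20*e3 + 9/10*e4 - 93/10*e5 + 18/5*e6 + 369/200*e123 + 243/100*e124 + 279/100*e125 + 27/20*e126 - 18/5*e234 + 27/10*e235 - 81/20*e236 + 9*e245 - 27/10*e246 - 81/10*e256
(2*e3) R2 = 41/20*e1 + 23/6*e2 + 83/20*e3 - 4*e4 + 3*e5 - 9/2*e6 + 31/10*e123 + 27/10*e134 + 31/10*e135 + 3/2*e136 - e234 + 31/3*e235 - 4*e236 + 10*e345 - 3*e346 - 9*e356
(2/3*e4) R2 = 9/10*e1 - 1/3*e2 + 4/3*e3 + 83/60*e4 + 10/3*e5 - e6 + 31/30*e124 - 41/60*e134 + 31/30*e145 + 1/2*e146 - 23/18*e234 + 31/9*e245 - 4/3*e246 - e345 + 3/2*e346 - 3*e456
(-3*e5) R2 = -93/20*e1 - 31/2*e2 + 9/2*e3 + 15*e4 - 249/40*e5 + 27/2*e6 - 93/20*e125 + 123/40*e135 + 81/20*e145 - 9/4*e156 + 23/4*e235 - 3/2*e245 + 6*e256 + 6*e345 - 27/4*e356 - 9/2*e456
(5/4*e6) R2 = 15/16*e1 - 5/2*e2 + 45/16*e3 + 15/8*e4 + 45/8*e5 + 83/32*e6 + 31/16*e126 - 41/32*e136 - 27/16*e146 - 31/16*e156 - 115/48*e236 + 5/8*e246 - 155/24*e256 - 5/2*e346 + 15/8*e356 + 25/4*e456
Summing the partial products and collecting blades:
Answer: 6049/400*e1 + 637/200*e2 + 29/240*e3 + 361/120*e4 - 1051/60*e5 + 1191/160*e6 - 2461/200*e123 + 2389/300*e124 - 1209/25*e125 + 1703/80*e126 - 959/60*e134 + 787/40*e135 - 641/32*e136 + 601/12*e145 - 235/16*e146 - 715/16*e156 - 529/90*e234 + 1127/60*e235 - 2507/240*e236 + 197/18*e245 - 409/120*e246 - 1027/120*e256 + 15*e345 - 4*e346 - 111/8*e356 - 5/4*e456


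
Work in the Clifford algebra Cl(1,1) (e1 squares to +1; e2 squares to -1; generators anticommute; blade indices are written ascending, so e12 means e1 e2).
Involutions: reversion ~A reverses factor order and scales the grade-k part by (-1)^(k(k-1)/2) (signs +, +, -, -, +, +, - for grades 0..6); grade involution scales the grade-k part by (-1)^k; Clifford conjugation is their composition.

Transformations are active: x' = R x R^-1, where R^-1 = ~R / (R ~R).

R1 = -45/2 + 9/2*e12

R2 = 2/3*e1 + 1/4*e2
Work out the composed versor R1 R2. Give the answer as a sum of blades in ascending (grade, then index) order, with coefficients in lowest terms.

Distribute over the terms of R1 (each basis-blade product reordered to ascending indices, repeated generators contracted through their squares):
(-45/2) R2 = -15*e1 - 45/8*e2
(9/2*e12) R2 = -9/8*e1 - 3*e2
Summing the partial products and collecting blades:
Answer: -129/8*e1 - 69/8*e2


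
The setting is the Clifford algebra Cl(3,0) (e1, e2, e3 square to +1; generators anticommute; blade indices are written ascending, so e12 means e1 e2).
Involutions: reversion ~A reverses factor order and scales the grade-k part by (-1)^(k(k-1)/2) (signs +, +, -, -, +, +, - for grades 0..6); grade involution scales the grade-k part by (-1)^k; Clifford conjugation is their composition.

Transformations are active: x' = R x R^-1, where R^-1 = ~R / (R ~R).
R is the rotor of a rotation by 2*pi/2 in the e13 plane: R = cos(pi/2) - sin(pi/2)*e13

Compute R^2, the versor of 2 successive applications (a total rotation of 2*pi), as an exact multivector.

Half-angle bookkeeping: 2 applications in e13 add up to rotor phase 2*pi/2 = pi, so R^2 = cos(pi) - sin(pi)*e13.
cos(pi) = -1 and sin(pi) = 0, so R^2 = -1. The total rotation 2*pi is 1 full turn, so every vector returns to itself, yet the rotor is -1, on the OTHER sheet of the double cover (an odd number of 2*pi turns).
Answer: -1


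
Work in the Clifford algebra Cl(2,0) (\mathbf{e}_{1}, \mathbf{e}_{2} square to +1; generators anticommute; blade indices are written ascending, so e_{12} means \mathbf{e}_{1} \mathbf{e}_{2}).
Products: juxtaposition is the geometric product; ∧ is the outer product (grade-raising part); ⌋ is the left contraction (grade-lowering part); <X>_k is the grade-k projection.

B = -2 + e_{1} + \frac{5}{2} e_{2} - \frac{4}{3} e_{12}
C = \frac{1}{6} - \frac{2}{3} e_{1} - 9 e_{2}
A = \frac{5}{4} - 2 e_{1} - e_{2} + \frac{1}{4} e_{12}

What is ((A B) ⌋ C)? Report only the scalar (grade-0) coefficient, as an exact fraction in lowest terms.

step 1: -\frac{20}{3} + \frac{109}{24} e_{1} + \frac{181}{24} e_{2} - \frac{37}{6} e_{12}
step 2: -\frac{5185}{72} + \frac{40}{9} e_{1} + 60 e_{2}
Answer: -\frac{5185}{72}


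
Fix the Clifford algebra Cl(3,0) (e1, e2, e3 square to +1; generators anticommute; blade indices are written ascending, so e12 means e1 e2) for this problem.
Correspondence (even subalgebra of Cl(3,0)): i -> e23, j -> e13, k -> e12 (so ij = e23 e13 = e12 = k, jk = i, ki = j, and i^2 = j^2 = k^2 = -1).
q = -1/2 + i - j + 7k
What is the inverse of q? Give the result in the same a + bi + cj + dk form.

In blades: q = -1/2 + 7*e12 - e13 + e23.
With qbar = -1/2 - 7*e12 + e13 - e23 (scalar fixed, mapped units negated), q qbar = 205/4 (the sum of squared coefficients), so q^-1 = qbar / (205/4) = -2/205 - 28/205*e12 + 4/205*e13 - 4/205*e23; translating back:
Answer: -2/205 - 4/205*i + 4/205*j - 28/205*k


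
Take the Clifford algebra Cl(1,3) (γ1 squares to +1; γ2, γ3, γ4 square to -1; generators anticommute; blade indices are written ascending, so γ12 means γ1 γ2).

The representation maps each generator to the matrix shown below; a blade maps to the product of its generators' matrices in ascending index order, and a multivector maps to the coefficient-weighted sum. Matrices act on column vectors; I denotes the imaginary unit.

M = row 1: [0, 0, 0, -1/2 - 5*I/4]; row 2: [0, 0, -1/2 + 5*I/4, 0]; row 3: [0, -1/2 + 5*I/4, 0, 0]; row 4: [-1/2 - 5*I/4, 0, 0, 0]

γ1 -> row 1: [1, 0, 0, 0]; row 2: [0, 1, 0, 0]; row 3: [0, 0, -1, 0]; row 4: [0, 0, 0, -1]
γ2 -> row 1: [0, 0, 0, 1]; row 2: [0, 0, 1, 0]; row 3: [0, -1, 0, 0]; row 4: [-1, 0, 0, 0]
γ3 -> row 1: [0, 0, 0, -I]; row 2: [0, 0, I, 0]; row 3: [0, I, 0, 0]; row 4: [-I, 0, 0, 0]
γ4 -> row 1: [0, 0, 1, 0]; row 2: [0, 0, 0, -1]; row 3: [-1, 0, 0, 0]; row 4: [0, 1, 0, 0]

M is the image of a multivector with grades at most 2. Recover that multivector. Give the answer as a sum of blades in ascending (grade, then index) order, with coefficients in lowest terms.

Method: the blade images are trace-orthogonal — tr(rho(e_A) rho(e_B)^-1) = 4 if A = B and 0 otherwise — and rho(e_A)^-1 = (e_A)^2 * rho(e_A) with (e_A)^2 = +1 or -1, so the coefficient of e_A in the preimage is (e_A)^2 * tr(M rho(e_A))/4.
Nonzero projections over blades of grade <= 2: γ3: (γ3)^2 = -1, tr(M rho(γ3)) = -5, coefficient 5/4; γ12: (γ12)^2 = +1, tr(M rho(γ12)) = -2, coefficient -1/2. Every other blade of grade <= 2 projects to 0.
Answer: 5/4*γ3 - 1/2*γ12


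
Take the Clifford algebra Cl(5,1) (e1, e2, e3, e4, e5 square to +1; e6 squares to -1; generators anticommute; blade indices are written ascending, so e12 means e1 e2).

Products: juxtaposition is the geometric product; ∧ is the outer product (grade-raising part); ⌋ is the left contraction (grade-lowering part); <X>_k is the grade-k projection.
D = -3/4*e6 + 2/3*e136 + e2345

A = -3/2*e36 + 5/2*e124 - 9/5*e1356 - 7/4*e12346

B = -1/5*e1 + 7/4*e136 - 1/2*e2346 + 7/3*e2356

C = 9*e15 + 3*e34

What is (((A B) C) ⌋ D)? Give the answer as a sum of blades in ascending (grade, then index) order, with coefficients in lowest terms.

step 1: -7/2*e1 - 63/20*e5 + 21/5*e12 + 29/16*e24 + 7/2*e25 - 19/20*e136 + 49/12*e145 - 9/25*e356 + 9/10*e1245 - 161/40*e2346 + 35/6*e13456
step 2: 567/20*e1 + 147/4*e4 - 63/2*e5 + 63/2*e12 - 87/16*e23 - 81/10*e24 - 189/5*e25 + 483/40*e26 - 21/2*e134 - 49/4*e135 - 81/25*e136 - 57/20*e146 - 35/2*e156 - 189/20*e345 - 105/2*e346 + 171/20*e356 - 27/25*e456 + 63/5*e1234 - 27/10*e1235 + 261/16*e1245 + 21/2*e2345 + 1449/40*e123456
step 3: 417/50 - 189/20*e2 + 189/5*e34 - 81/10*e35 + 189/10*e36 + 87/16*e45 + 63/2*e234 + 147/4*e235
Answer: 417/50 - 189/20*e2 + 189/5*e34 - 81/10*e35 + 189/10*e36 + 87/16*e45 + 63/2*e234 + 147/4*e235


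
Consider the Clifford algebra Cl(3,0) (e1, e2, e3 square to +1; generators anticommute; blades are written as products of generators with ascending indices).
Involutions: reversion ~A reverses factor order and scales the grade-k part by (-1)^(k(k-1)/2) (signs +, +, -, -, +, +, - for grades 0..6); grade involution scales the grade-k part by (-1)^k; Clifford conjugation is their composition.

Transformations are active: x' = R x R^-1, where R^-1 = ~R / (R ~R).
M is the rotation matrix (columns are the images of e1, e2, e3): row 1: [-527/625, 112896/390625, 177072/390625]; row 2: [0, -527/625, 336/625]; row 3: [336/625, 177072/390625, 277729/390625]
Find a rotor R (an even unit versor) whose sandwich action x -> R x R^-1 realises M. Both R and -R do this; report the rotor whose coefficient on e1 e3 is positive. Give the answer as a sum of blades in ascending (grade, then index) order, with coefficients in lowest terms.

Method: write R = a + b12*e1 e2 + b13*e1 e3 + b23*e2 e3 with a^2 + b12^2 + b13^2 + b23^2 = 1 (so R^-1 = ~R). Expanding the columns R e_j ~R gives tr M = 4a^2 - 1 and, from the antisymmetric part, M21 - M12 = -4a*b12, M13 - M31 = 4a*b13, M32 - M23 = -4a*b23.
Here tr M = -381021/390625, so a^2 = (1 + tr M)/4 = 2401/390625 and a = ±49/625. Taking a = 49/625: M21 - M12 = -112896/390625, M13 - M31 = -32928/390625, M32 - M23 = -32928/390625, giving b12 = 576/625, b13 = -168/625, b23 = 168/625, i.e. R = 49/625 + 576/625*e1 e2 - 168/625*e1 e3 + 168/625*e2 e3.
Its e1 e3 coefficient is negative, so report the other preimage -R.
Answer: -49/625 - 576/625*e1 e2 + 168/625*e1 e3 - 168/625*e2 e3. Note: both R and -R realise this M (trace -381021/390625); the covering map identifies them, and the e1 e3-coefficient sign is the tie-breaker.


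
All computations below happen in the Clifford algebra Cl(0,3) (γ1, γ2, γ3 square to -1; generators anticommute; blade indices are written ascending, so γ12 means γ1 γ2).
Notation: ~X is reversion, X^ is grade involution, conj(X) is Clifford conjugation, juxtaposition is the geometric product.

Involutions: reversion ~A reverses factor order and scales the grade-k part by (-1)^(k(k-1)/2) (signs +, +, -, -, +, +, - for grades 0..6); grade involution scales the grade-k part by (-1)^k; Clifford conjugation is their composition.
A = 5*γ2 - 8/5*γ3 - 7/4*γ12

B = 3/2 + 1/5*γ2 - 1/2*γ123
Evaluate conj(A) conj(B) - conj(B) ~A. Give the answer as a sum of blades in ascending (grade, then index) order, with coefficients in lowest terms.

first term: -1 + 7/20*γ1 - 15/2*γ2 + 131/40*γ3 + 137/40*γ12 + 5/2*γ13 + 8/25*γ23
second term: 1 - 7/20*γ1 + 15/2*γ2 - 61/40*γ3 + 73/40*γ12 - 5/2*γ13 + 8/25*γ23
Answer: -2 + 7/10*γ1 - 15*γ2 + 24/5*γ3 + 8/5*γ12 + 5*γ13


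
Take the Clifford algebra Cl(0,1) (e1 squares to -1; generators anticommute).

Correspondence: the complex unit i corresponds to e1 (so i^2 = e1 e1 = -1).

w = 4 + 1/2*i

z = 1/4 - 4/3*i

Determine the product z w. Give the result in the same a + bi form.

In blades: z = 1/4 - 4/3*e1, w = 4 + 1/2*e1.
Distribute z over w term by term (generator squares from the signature, products reordered to ascending indices): (1/4)*w = 1 + 1/8*e1; (-4/3*e1)*w = 2/3 - 16/3*e1.
Sum: 5/3 - 125/24*e1; translating back through the correspondence:
Answer: 5/3 - 125/24*i


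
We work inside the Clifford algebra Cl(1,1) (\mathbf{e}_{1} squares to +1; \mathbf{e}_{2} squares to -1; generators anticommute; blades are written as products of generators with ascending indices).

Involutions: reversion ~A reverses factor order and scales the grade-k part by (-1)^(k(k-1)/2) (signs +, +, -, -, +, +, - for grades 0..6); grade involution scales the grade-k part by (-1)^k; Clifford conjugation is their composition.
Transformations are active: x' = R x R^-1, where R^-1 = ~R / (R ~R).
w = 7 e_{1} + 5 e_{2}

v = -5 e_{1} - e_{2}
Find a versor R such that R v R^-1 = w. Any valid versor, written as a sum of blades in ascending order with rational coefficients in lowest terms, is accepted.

Equal squares first: v^2 = w^2 = 24. Then v + w = 2 e_{1} + 4 e_{2} is a versor taking v to w, provided it is invertible.
Answer: 2 e_{1} + 4 e_{2}


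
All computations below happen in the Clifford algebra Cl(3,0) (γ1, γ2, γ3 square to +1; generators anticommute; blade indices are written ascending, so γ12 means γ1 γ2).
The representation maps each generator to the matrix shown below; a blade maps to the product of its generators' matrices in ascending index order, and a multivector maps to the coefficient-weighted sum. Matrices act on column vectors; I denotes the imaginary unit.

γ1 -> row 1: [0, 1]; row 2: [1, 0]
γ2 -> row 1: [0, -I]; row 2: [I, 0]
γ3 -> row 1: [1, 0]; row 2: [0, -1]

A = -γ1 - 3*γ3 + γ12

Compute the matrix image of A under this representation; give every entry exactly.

Bivector images (products of the table entries): rho(γ12) = rho(γ1)rho(γ2) = row 1: [I, 0]; row 2: [0, -I].
M = (-1)*rho(γ1) + (-3)*rho(γ3) + (1)*rho(γ12), summed entrywise:
Answer: row 1: [-3 + I, -1]; row 2: [-1, 3 - I]


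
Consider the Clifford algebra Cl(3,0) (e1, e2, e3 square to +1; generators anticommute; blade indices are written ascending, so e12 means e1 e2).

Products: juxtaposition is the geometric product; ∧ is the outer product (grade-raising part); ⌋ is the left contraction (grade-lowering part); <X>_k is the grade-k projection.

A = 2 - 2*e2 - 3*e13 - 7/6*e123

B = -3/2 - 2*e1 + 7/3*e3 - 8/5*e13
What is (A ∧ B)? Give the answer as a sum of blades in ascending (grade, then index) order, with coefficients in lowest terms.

step 1: -3 - 4*e1 + 3*e2 + 14/3*e3 - 4*e12 + 13/10*e13 - 14/3*e23 - 29/20*e123
Answer: -3 - 4*e1 + 3*e2 + 14/3*e3 - 4*e12 + 13/10*e13 - 14/3*e23 - 29/20*e123


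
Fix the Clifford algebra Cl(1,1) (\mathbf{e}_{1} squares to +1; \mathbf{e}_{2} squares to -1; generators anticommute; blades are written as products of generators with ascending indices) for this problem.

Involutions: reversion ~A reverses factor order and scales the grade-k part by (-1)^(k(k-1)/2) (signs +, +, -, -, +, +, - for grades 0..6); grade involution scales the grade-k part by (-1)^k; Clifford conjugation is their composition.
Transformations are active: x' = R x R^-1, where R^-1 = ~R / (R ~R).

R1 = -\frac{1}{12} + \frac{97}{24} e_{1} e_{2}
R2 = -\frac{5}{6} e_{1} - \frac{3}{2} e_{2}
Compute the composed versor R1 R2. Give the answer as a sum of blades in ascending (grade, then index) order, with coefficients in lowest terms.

Distribute over the terms of R1 (each basis-blade product reordered to ascending indices, repeated generators contracted through their squares):
(-\frac{1}{12}) R2 = \frac{5}{72} e_{1} + \frac{1}{8} e_{2}
(\frac{97}{24} e_{1} e_{2}) R2 = \frac{97}{16} e_{1} + \frac{485}{144} e_{2}
Summing the partial products and collecting blades:
Answer: \frac{883}{144} e_{1} + \frac{503}{144} e_{2}


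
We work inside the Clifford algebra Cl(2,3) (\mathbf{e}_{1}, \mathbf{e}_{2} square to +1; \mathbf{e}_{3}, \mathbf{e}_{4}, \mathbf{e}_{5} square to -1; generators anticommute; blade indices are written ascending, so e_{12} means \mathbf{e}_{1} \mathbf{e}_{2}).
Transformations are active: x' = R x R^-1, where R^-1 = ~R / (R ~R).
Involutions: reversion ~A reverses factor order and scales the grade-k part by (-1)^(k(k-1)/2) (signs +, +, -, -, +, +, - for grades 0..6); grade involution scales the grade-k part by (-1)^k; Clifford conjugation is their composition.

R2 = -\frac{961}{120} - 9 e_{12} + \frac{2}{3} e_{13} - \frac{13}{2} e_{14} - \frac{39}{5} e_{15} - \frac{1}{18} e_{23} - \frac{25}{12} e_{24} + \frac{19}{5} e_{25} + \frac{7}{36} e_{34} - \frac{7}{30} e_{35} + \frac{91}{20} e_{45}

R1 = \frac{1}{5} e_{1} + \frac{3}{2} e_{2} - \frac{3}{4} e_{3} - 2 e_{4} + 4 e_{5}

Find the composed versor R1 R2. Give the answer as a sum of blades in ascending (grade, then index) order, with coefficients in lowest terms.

Distribute over the terms of R1 (each basis-blade product reordered to ascending indices, repeated generators contracted through their squares):
(\frac{1}{5} e_{1}) R2 = -\frac{961}{600} e_{1} - \frac{9}{5} e_{2} + \frac{2}{15} e_{3} - \frac{13}{10} e_{4} - \frac{39}{25} e_{5} - \frac{1}{90} e_{123} - \frac{5}{12} e_{124} + \frac{19}{25} e_{125} + \frac{7}{180} e_{134} - \frac{7}{150} e_{135} + \frac{91}{100} e_{145}
(\frac{3}{2} e_{2}) R2 = \frac{27}{2} e_{1} - \frac{961}{80} e_{2} - \frac{1}{12} e_{3} - \frac{25}{8} e_{4} + \frac{57}{10} e_{5} - e_{123} + \frac{39}{4} e_{124} + \frac{117}{10} e_{125} + \frac{7}{24} e_{234} - \frac{7}{20} e_{235} + \frac{273}{40} e_{245}
(-\frac{3}{4} e_{3}) R2 = -\frac{1}{2} e_{1} + \frac{1}{24} e_{2} + \frac{961}{160} e_{3} + \frac{7}{48} e_{4} - \frac{7}{40} e_{5} + \frac{27}{4} e_{123} - \frac{39}{8} e_{134} - \frac{117}{20} e_{135} - \frac{25}{16} e_{234} + \frac{57}{20} e_{235} - \frac{273}{80} e_{345}
(-2 e_{4}) R2 = 13 e_{1} + \frac{25}{6} e_{2} - \frac{7}{18} e_{3} + \frac{961}{60} e_{4} + \frac{91}{10} e_{5} + 18 e_{124} - \frac{4}{3} e_{134} - \frac{78}{5} e_{145} + \frac{1}{9} e_{234} + \frac{38}{5} e_{245} - \frac{7}{15} e_{345}
(4 e_{5}) R2 = -\frac{156}{5} e_{1} + \frac{76}{5} e_{2} - \frac{14}{15} e_{3} + \frac{91}{5} e_{4} - \frac{961}{30} e_{5} - 36 e_{125} + \frac{8}{3} e_{135} - 26 e_{145} - \frac{2}{9} e_{235} - \frac{25}{3} e_{245} + \frac{7}{9} e_{345}
Summing the partial products and collecting blades:
Answer: -\frac{4081}{600} e_{1} + \frac{1343}{240} e_{2} + \frac{6817}{1440} e_{3} + \frac{479}{16} e_{4} - \frac{11381}{600} e_{5} + \frac{1033}{180} e_{123} + \frac{82}{3} e_{124} - \frac{1177}{50} e_{125} - \frac{2221}{360} e_{134} - \frac{323}{100} e_{135} - \frac{4069}{100} e_{145} - \frac{167}{144} e_{234} + \frac{41}{18} e_{235} + \frac{731}{120} e_{245} - \frac{2233}{720} e_{345}


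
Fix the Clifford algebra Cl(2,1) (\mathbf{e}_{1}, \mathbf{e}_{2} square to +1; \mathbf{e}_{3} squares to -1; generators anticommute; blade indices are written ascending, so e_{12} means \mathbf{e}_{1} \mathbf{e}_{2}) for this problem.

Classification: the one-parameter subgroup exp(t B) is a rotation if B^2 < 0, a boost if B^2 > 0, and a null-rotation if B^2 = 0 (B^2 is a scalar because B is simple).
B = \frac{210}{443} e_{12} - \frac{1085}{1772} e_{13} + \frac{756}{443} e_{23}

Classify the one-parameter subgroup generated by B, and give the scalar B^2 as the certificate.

B^2 term by term: the squares give (\frac{210}{443})^2*(e_{12})^2 + (-\frac{1085}{1772})^2*(e_{13})^2 + (\frac{756}{443})^2*(e_{23})^2 = \frac{44100}{196249}*(-1) + \frac{1177225}{3139984}*(+1) + \frac{571536}{196249}*(+1) = \frac{49}{16} (each basis 2-blade squares to minus the product of its generators' squares); cross terms between blades sharing an index anticommute and cancel. So B^2 = \frac{49}{16}.
Answer: boost, certificate B^2 = \frac{49}{16}. B^2 = \frac{49}{16} is basis-independent, so its sign is the whole story.


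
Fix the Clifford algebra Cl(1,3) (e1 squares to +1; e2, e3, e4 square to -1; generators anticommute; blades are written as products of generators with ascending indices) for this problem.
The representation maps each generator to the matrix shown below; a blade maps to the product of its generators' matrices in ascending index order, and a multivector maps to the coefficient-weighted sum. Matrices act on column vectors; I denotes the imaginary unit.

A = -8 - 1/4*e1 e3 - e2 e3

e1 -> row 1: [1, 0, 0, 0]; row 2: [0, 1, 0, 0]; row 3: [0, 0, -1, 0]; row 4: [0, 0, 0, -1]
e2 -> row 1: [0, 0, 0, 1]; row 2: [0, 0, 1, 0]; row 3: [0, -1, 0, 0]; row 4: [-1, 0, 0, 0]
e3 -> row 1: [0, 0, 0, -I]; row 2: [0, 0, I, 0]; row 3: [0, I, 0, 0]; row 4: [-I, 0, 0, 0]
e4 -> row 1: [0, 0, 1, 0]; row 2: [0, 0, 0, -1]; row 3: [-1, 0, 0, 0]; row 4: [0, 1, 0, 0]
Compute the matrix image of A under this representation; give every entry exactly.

Bivector images (products of the table entries): rho(e1 e3) = rho(e1)rho(e3) = row 1: [0, 0, 0, -I]; row 2: [0, 0, I, 0]; row 3: [0, -I, 0, 0]; row 4: [I, 0, 0, 0]; rho(e2 e3) = rho(e2)rho(e3) = row 1: [-I, 0, 0, 0]; row 2: [0, I, 0, 0]; row 3: [0, 0, -I, 0]; row 4: [0, 0, 0, I].
M = (-8)*1 + (-1/4)*rho(e1 e3) + (-1)*rho(e2 e3), summed entrywise (1 is the identity matrix):
Answer: row 1: [-8 + I, 0, 0, I/4]; row 2: [0, -8 - I, -I/4, 0]; row 3: [0, I/4, -8 + I, 0]; row 4: [-I/4, 0, 0, -8 - I]


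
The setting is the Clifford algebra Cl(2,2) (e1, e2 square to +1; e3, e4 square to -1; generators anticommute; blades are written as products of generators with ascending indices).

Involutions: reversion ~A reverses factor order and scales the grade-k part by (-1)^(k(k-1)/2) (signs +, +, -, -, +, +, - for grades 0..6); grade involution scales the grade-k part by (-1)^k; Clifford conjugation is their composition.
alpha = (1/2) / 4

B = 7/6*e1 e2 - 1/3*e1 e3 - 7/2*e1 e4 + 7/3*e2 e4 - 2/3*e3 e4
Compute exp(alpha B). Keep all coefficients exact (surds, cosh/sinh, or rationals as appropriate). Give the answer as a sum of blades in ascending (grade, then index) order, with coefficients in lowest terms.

B^2 term by term: the squares give (7/6)^2*(e1 e2)^2 + (-1/3)^2*(e1 e3)^2 + (-7/2)^2*(e1 e4)^2 + (7/3)^2*(e2 e4)^2 + (-2/3)^2*(e3 e4)^2 = 49/36*(-1) + 1/9*(+1) + 49/4*(+1) + 49/9*(+1) + 4/9*(-1) = 16 (each basis 2-blade squares to minus the product of its generators' squares); cross terms between blades sharing an index anticommute and cancel; the commuting (index-disjoint) pairs give grade-4 terms 2*c*c'*(blade product), which cancel blade by blade — e1 e2 e3 e4: -14/9 + 14/9 = 0 — confirming B is simple. So B^2 = 16.
B^2 = 16 — B^2 > 0, so the exponential closes hyperbolically: l = 4, alpha*l = 1/2, so exp(alpha B) = cosh(1/2) + (sinh(1/2)/4)*B = cosh(1/2) + (sinh(1/2)/4)*B.
Answer: cosh(1/2) + 7*sinh(1/2)/24*e1 e2 - sinh(1/2)/12*e1 e3 - 7*sinh(1/2)/8*e1 e4 + 7*sinh(1/2)/12*e2 e4 - sinh(1/2)/6*e3 e4


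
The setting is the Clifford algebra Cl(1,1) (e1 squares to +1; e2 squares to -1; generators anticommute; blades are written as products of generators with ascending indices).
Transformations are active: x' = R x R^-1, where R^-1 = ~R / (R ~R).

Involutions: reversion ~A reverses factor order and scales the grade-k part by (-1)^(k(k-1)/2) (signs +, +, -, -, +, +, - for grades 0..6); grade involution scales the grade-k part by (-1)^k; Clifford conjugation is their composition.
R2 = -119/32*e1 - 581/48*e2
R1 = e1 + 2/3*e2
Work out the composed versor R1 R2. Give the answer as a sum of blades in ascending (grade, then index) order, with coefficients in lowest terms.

Distribute over the terms of R1 (each basis-blade product reordered to ascending indices, repeated generators contracted through their squares):
(e1) R2 = -119/32 - 581/48*e1 e2
(2/3*e2) R2 = 581/72 + 119/48*e1 e2
Summing the partial products and collecting blades:
Answer: 1253/288 - 77/8*e1 e2


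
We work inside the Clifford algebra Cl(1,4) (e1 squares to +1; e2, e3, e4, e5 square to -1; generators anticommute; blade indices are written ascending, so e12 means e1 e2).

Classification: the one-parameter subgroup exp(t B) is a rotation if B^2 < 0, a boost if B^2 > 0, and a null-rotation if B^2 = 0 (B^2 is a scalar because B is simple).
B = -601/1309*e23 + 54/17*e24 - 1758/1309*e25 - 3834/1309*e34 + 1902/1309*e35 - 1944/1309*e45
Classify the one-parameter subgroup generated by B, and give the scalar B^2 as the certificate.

B^2 term by term: the squares give (-601/1309)^2*(e23)^2 + (54/17)^2*(e24)^2 + (-1758/1309)^2*(e25)^2 + (-3834/1309)^2*(e34)^2 + (1902/1309)^2*(e35)^2 + (-1944/1309)^2*(e45)^2 = 361201/1713481*(-1) + 2916/289*(-1) + 3090564/1713481*(-1) + 14699556/1713481*(-1) + 3617604/1713481*(-1) + 3779136/1713481*(-1) = -25 (each basis 2-blade squares to minus the product of its generators' squares); cross terms between blades sharing an index anticommute and cancel; the commuting (index-disjoint) pairs give grade-4 terms 2*c*c'*(blade product), which cancel blade by blade — e2345: 2336688/1713481 - 205416/22253 + 13480344/1713481 = 0 — confirming B is simple. So B^2 = -25.
Answer: rotation, certificate B^2 = -25. Why this suffices: the scalar -25 survives any versor conjugation, so its sign alone determines the class however B is presented.


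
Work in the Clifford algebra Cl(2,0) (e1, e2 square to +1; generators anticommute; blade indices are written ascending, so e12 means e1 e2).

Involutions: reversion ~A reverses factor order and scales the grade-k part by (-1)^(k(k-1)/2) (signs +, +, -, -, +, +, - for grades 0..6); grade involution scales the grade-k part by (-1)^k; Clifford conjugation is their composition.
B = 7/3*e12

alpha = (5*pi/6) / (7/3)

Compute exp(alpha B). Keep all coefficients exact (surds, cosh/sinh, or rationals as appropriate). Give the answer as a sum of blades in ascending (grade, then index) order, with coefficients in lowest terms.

B^2 = (7/3)^2*(e12)^2 = 49/9*(-1) = -49/9 (a basis 2-blade squares to minus the product of its generators' squares).
B^2 = -49/9 — the negative square puts this in the circular regime; l = 7/3, alpha*l = 5*pi/6, so exp(alpha B) = cos(5*pi/6) + (sin(5*pi/6)/(7/3))*B = -sqrt(3)/2 + (3/14)*B.
Answer: -sqrt(3)/2 + 1/2*e12


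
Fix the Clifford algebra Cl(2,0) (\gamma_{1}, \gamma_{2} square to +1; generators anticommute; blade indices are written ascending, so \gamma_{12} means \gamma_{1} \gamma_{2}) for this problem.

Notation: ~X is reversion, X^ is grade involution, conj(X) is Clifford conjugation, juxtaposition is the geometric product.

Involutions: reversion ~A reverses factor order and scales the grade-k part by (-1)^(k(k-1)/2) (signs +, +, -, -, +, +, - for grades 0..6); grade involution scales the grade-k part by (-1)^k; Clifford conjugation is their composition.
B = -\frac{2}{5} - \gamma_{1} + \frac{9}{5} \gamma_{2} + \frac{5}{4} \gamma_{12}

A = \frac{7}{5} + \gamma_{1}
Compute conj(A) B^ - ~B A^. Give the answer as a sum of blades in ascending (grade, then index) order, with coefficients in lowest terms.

first term: -\frac{39}{25} + \frac{9}{5} \gamma_{1} - \frac{377}{100} \gamma_{2} + \frac{71}{20} \gamma_{12}
second term: \frac{11}{25} - \gamma_{1} + \frac{127}{100} \gamma_{2} + \frac{1}{20} \gamma_{12}
Answer: -2 + \frac{14}{5} \gamma_{1} - \frac{126}{25} \gamma_{2} + \frac{7}{2} \gamma_{12}


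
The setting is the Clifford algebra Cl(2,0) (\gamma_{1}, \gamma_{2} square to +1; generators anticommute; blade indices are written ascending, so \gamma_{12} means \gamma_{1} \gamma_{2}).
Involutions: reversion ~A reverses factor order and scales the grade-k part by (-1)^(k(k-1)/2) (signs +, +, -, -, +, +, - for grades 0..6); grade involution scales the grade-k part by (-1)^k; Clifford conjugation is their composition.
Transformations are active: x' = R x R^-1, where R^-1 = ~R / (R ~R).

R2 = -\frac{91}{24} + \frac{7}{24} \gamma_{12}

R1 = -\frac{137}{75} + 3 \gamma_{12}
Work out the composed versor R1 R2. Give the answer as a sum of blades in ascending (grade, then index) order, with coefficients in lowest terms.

Distribute over the terms of R1 (each basis-blade product reordered to ascending indices, repeated generators contracted through their squares):
(-\frac{137}{75}) R2 = \frac{12467}{1800} - \frac{959}{1800} \gamma_{12}
(3 \gamma_{12}) R2 = -\frac{7}{8} - \frac{91}{8} \gamma_{12}
Summing the partial products and collecting blades:
Answer: \frac{2723}{450} - \frac{10717}{900} \gamma_{12}


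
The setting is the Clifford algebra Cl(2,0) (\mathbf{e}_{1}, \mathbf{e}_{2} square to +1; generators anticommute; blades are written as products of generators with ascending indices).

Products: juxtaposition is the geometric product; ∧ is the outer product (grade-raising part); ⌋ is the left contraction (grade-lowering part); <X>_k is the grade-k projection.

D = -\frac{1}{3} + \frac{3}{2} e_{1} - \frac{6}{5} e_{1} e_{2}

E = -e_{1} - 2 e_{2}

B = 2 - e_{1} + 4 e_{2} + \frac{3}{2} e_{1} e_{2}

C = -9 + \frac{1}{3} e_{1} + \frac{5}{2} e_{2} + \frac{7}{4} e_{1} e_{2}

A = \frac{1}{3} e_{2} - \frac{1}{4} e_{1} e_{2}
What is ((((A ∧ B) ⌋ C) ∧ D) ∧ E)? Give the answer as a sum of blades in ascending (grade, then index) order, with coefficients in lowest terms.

step 1: \frac{2}{3} e_{2} - \frac{1}{6} e_{1} e_{2}
step 2: \frac{47}{24} - \frac{7}{6} e_{1}
step 3: -\frac{47}{72} + \frac{479}{144} e_{1} - \frac{47}{20} e_{1} e_{2}
step 4: \frac{47}{72} e_{1} + \frac{47}{36} e_{2} - \frac{479}{72} e_{1} e_{2}
Answer: \frac{47}{72} e_{1} + \frac{47}{36} e_{2} - \frac{479}{72} e_{1} e_{2}


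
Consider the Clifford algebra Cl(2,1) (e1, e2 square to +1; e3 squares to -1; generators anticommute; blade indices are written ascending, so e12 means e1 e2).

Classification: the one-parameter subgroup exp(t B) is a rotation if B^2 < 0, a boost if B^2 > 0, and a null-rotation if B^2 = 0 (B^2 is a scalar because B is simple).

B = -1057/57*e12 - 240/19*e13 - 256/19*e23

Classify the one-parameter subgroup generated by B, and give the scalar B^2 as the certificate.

B^2 term by term: the squares give (-1057/57)^2*(e12)^2 + (-240/19)^2*(e13)^2 + (-256/19)^2*(e23)^2 = 1117249/3249*(-1) + 57600/361*(+1) + 65536/361*(+1) = -25/9 (each basis 2-blade squares to minus the product of its generators' squares); cross terms between blades sharing an index anticommute and cancel. So B^2 = -25/9.
Answer: rotation, certificate B^2 = -25/9. Because -25/9 is invariant under every versor sandwich, the classification follows from its sign alone.


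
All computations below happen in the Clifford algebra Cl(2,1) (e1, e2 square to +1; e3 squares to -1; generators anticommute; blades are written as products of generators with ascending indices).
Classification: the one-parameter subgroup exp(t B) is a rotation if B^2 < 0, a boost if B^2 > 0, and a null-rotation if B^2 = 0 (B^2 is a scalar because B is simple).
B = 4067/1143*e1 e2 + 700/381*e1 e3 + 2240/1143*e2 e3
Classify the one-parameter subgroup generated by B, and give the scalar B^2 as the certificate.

B^2 term by term: the squares give (4067/1143)^2*(e1 e2)^2 + (700/381)^2*(e1 e3)^2 + (2240/1143)^2*(e2 e3)^2 = 16540489/1306449*(-1) + 490000/145161*(+1) + 5017600/1306449*(+1) = -49/9 (each basis 2-blade squares to minus the product of its generators' squares); cross terms between blades sharing an index anticommute and cancel. So B^2 = -49/9.
Answer: rotation, certificate B^2 = -49/9. The class reads off the invariant scalar -49/9 directly.


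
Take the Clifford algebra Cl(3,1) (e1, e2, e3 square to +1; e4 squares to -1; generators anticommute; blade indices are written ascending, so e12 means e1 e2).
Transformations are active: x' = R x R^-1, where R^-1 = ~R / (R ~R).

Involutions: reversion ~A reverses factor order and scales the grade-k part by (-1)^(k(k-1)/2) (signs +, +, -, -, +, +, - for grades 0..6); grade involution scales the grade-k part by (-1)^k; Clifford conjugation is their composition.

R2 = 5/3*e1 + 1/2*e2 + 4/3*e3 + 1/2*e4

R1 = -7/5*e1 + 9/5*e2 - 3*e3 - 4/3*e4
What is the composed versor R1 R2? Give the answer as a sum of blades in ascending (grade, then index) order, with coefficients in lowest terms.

Distribute over the terms of R1 (each basis-blade product reordered to ascending indices, repeated generators contracted through their squares):
(-7/5*e1) R2 = -7/3 - 7/10*e12 - 28/15*e13 - 7/10*e14
(9/5*e2) R2 = 9/10 - 3*e12 + 12/5*e23 + 9/10*e24
(-3*e3) R2 = -4 + 5*e13 + 3/2*e23 - 3/2*e34
(-4/3*e4) R2 = 2/3 + 20/9*e14 + 2/3*e24 + 16/9*e34
Summing the partial products and collecting blades:
Answer: -143/30 - 37/10*e12 + 47/15*e13 + 137/90*e14 + 39/10*e23 + 47/30*e24 + 5/18*e34
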